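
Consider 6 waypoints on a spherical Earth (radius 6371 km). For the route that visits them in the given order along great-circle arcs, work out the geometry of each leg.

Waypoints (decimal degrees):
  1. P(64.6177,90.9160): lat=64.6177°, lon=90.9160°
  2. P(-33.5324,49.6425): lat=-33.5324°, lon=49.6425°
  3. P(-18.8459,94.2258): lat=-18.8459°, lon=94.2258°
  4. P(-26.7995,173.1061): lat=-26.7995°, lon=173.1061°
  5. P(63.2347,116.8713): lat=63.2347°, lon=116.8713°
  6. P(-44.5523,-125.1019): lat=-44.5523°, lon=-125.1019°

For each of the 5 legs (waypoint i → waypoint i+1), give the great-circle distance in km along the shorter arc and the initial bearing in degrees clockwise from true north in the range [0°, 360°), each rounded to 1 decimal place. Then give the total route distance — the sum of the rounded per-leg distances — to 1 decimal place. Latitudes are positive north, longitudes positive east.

Leg 1: φ1=1.1277916, φ2=-0.5852508, Δφ=-1.7130424, Δλ=-0.7203585 rad; a=sin²(Δφ/2)+cosφ1·cosφ2·sin²(Δλ/2)=0.6152676065; c=2·atan2(√a, √(1-a))=1.803424003; dist=6371·c=11489.614 ≈ 11489.6 km; running total=11489.6 km
Leg 1 bearing: y=sinΔλ·cosφ2=-0.54987025, x=cosφ1·sinφ2-sinφ1·cosφ2·cosΔλ=-0.80280522; θ=atan2(y, x)=-145.5913° <0 so +360° → 214.4087° ≈ 214.4°
Leg 2: φ1=-0.5852508, φ2=-0.3289230, Δφ=0.2563278, Δλ=0.7781254 rad; a=sin²(Δφ/2)+cosφ1·cosφ2·sin²(Δλ/2)=0.1298448896; c=2·atan2(√a, √(1-a))=0.737264630; dist=6371·c=4697.113 ≈ 4697.1 km; running total=16186.7 km
Leg 2 bearing: y=sinΔλ·cosφ2=0.66431474, x=cosφ1·sinφ2-sinφ1·cosφ2·cosΔλ=0.10308588; θ=atan2(y, x)=81.1794° ≈ 81.2°
Leg 3: φ1=-0.3289230, φ2=-0.4677395, Δφ=-0.1388165, Δλ=1.3767209 rad; a=sin²(Δφ/2)+cosφ1·cosφ2·sin²(Δλ/2)=0.3457212528; c=2·atan2(√a, √(1-a))=1.257120170; dist=6371·c=8009.113 ≈ 8009.1 km; running total=24195.8 km
Leg 3 bearing: y=sinΔλ·cosφ2=0.87583264, x=cosφ1·sinφ2-sinφ1·cosφ2·cosΔλ=-0.37109225; θ=atan2(y, x)=112.9625° ≈ 113.0°
Leg 4: φ1=-0.4677395, φ2=1.1036537, Δφ=1.5713932, Δλ=-0.9814824 rad; a=sin²(Δφ/2)+cosφ1·cosφ2·sin²(Δλ/2)=0.5895769693; c=2·atan2(√a, √(1-a))=1.750922736; dist=6371·c=11155.129 ≈ 11155.1 km; running total=35350.9 km
Leg 4 bearing: y=sinΔλ·cosφ2=-0.37437505, x=cosφ1·sinφ2-sinφ1·cosφ2·cosΔλ=0.90980613; θ=atan2(y, x)=-22.3666° <0 so +360° → 337.6334° ≈ 337.6°
Leg 5: φ1=1.1036537, φ2=-0.7775843, Δφ=-1.8812380, Δλ=-4.2232290 rad; a=sin²(Δφ/2)+cosφ1·cosφ2·sin²(Δλ/2)=0.8885934252; c=2·atan2(√a, √(1-a))=2.460979221; dist=6371·c=15678.899 ≈ 15678.9 km; running total=51029.8 km
Leg 5 bearing: y=sinΔλ·cosφ2=0.62904105, x=cosφ1·sinφ2-sinφ1·cosφ2·cosΔλ=-0.01696947; θ=atan2(y, x)=91.5453° ≈ 91.5°

Leg 1: dist=11489.6 km, bearing=214.4°
Leg 2: dist=4697.1 km, bearing=81.2°
Leg 3: dist=8009.1 km, bearing=113.0°
Leg 4: dist=11155.1 km, bearing=337.6°
Leg 5: dist=15678.9 km, bearing=91.5°
Total: 51029.8 km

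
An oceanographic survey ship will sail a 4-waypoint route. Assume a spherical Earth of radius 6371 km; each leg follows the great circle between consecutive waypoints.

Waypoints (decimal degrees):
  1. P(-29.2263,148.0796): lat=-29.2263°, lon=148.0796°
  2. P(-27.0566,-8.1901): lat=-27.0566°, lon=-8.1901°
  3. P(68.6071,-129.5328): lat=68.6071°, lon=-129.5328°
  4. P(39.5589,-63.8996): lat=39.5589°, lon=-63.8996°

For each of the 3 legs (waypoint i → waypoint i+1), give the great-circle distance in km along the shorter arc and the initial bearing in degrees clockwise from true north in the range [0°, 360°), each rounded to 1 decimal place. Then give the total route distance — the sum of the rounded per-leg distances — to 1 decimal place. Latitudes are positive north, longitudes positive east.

Leg 1: φ1=-0.5100952, φ2=-0.4722268, Δφ=0.0378684, Δλ=-2.7274208 rad; a=sin²(Δφ/2)+cosφ1·cosφ2·sin²(Δλ/2)=0.7446906939; c=2·atan2(√a, √(1-a))=2.082176578; dist=6371·c=13265.547 ≈ 13265.5 km; running total=13265.5 km
Leg 1 bearing: y=sinΔλ·cosφ2=-0.35838884, x=cosφ1·sinφ2-sinφ1·cosφ2·cosΔλ=-0.79502409; θ=atan2(y, x)=-155.7346° <0 so +360° → 204.2654° ≈ 204.3°
Leg 2: φ1=-0.4722268, φ2=1.1974198, Δφ=1.6696465, Δλ=-2.1178296 rad; a=sin²(Δφ/2)+cosφ1·cosφ2·sin²(Δλ/2)=0.7962491481; c=2·atan2(√a, √(1-a))=2.204952915; dist=6371·c=14047.755 ≈ 14047.8 km; running total=27313.3 km
Leg 2 bearing: y=sinΔλ·cosφ2=-0.31153229, x=cosφ1·sinφ2-sinφ1·cosφ2·cosΔλ=0.74289528; θ=atan2(y, x)=-22.7507° <0 so +360° → 337.2493° ≈ 337.2°
Leg 3: φ1=1.1974198, φ2=0.6904331, Δφ=-0.5069867, Δλ=1.1455154 rad; a=sin²(Δφ/2)+cosφ1·cosφ2·sin²(Δλ/2)=0.1454918797; c=2·atan2(√a, √(1-a))=0.782694121; dist=6371·c=4986.544 ≈ 4986.5 km; running total=32299.8 km
Leg 3 bearing: y=sinΔλ·cosφ2=0.70229448, x=cosφ1·sinφ2-sinφ1·cosφ2·cosΔλ=-0.06386266; θ=atan2(y, x)=95.1959° ≈ 95.2°

Leg 1: dist=13265.5 km, bearing=204.3°
Leg 2: dist=14047.8 km, bearing=337.2°
Leg 3: dist=4986.5 km, bearing=95.2°
Total: 32299.8 km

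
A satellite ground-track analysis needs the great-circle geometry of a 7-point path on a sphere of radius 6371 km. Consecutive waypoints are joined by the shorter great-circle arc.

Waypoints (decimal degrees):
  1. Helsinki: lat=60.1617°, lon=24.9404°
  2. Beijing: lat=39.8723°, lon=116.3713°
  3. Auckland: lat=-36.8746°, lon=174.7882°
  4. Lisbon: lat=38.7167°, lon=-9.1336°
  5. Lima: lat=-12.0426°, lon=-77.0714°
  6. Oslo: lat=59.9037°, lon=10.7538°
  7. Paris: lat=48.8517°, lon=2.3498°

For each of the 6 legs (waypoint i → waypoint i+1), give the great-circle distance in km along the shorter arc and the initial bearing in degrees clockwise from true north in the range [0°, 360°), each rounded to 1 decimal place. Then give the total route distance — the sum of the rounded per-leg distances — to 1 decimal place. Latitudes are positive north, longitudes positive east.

Leg 1: φ1=1.0500197, φ2=0.6959029, Δφ=-0.3541168, Δλ=1.5957702 rad; a=sin²(Δφ/2)+cosφ1·cosφ2·sin²(Δλ/2)=0.2267213659; c=2·atan2(√a, √(1-a))=0.992548740; dist=6371·c=6323.528 ≈ 6323.5 km; running total=6323.5 km
Leg 1 bearing: y=sinΔλ·cosφ2=0.76723585, x=cosφ1·sinφ2-sinφ1·cosφ2·cosΔλ=0.33559544; θ=atan2(y, x)=66.3750° ≈ 66.4°
Leg 2: φ1=0.6959029, φ2=-0.6435832, Δφ=-1.3394861, Δλ=1.0195672 rad; a=sin²(Δφ/2)+cosφ1·cosφ2·sin²(Δλ/2)=0.5315732030; c=2·atan2(√a, √(1-a))=1.633984774; dist=6371·c=10410.117 ≈ 10410.1 km; running total=16733.6 km
Leg 2 bearing: y=sinΔλ·cosφ2=0.68146321, x=cosφ1·sinφ2-sinφ1·cosφ2·cosΔλ=-0.72912305; θ=atan2(y, x)=136.9351° ≈ 136.9°
Leg 3: φ1=-0.6435832, φ2=0.6757339, Δφ=1.3193171, Δλ=-3.2100410 rad; a=sin²(Δφ/2)+cosφ1·cosφ2·sin²(Δλ/2)=0.9990108161; c=2·atan2(√a, √(1-a))=3.078679692; dist=6371·c=19614.268 ≈ 19614.3 km; running total=36347.9 km
Leg 3 bearing: y=sinΔλ·cosφ2=0.05336498, x=cosφ1·sinφ2-sinφ1·cosφ2·cosΔλ=0.03324154; θ=atan2(y, x)=58.0808° ≈ 58.1°
Leg 4: φ1=0.6757339, φ2=-0.2101830, Δφ=-0.8859169, Δλ=-1.1857383 rad; a=sin²(Δφ/2)+cosφ1·cosφ2·sin²(Δλ/2)=0.4219379033; c=2·atan2(√a, √(1-a))=1.414030826; dist=6371·c=9008.790 ≈ 9008.8 km; running total=45356.7 km
Leg 4 bearing: y=sinΔλ·cosφ2=-0.90638083, x=cosφ1·sinφ2-sinφ1·cosφ2·cosΔλ=-0.39255449; θ=atan2(y, x)=-113.4175° <0 so +360° → 246.5825° ≈ 246.6°
Leg 5: φ1=-0.2101830, φ2=1.0455168, Δφ=1.2556998, Δλ=1.5328389 rad; a=sin²(Δφ/2)+cosφ1·cosφ2·sin²(Δλ/2)=0.5809502075; c=2·atan2(√a, √(1-a))=1.733412499; dist=6371·c=11043.571 ≈ 11043.6 km; running total=56400.3 km
Leg 5 bearing: y=sinΔλ·cosφ2=0.50109367, x=cosφ1·sinφ2-sinφ1·cosφ2·cosΔλ=0.85011375; θ=atan2(y, x)=30.5169° ≈ 30.5°
Leg 6: φ1=1.0455168, φ2=0.8526230, Δφ=-0.1928938, Δλ=-0.1466775 rad; a=sin²(Δφ/2)+cosφ1·cosφ2·sin²(Δλ/2)=0.0110447434; c=2·atan2(√a, √(1-a))=0.210576796; dist=6371·c=1341.585 ≈ 1341.6 km; running total=57741.9 km
Leg 6 bearing: y=sinΔλ·cosφ2=-0.09616958, x=cosφ1·sinφ2-sinφ1·cosφ2·cosΔλ=-0.18558675; θ=atan2(y, x)=-152.6072° <0 so +360° → 207.3928° ≈ 207.4°

Leg 1: dist=6323.5 km, bearing=66.4°
Leg 2: dist=10410.1 km, bearing=136.9°
Leg 3: dist=19614.3 km, bearing=58.1°
Leg 4: dist=9008.8 km, bearing=246.6°
Leg 5: dist=11043.6 km, bearing=30.5°
Leg 6: dist=1341.6 km, bearing=207.4°
Total: 57741.9 km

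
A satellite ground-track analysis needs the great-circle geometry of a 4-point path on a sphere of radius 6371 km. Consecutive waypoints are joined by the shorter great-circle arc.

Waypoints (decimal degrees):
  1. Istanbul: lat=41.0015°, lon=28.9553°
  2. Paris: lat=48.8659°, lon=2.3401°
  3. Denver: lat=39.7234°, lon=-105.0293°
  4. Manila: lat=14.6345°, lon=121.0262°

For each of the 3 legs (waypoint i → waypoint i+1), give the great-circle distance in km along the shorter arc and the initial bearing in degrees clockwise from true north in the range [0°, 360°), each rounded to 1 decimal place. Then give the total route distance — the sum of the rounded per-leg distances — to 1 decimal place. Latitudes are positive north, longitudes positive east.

Leg 1: dist=2255.4 km, bearing=301.8°
Leg 2: dist=7863.0 km, bearing=308.9°
Leg 3: dist=12319.5 km, bearing=311.8°
Total: 22437.9 km

Leg 1: φ1=0.7156112, φ2=0.8528708, Δφ=0.1372597, Δλ=-0.4645229 rad; a=sin²(Δφ/2)+cosφ1·cosφ2·sin²(Δλ/2)=0.0310059601; c=2·atan2(√a, √(1-a))=0.354015954; dist=6371·c=2255.436 ≈ 2255.4 km; running total=2255.4 km
Leg 1 bearing: y=sinΔλ·cosφ2=-0.29470254, x=cosφ1·sinφ2-sinφ1·cosφ2·cosΔλ=0.18256171; θ=atan2(y, x)=-58.2227° <0 so +360° → 301.7773° ≈ 301.8°
Leg 2: φ1=0.8528708, φ2=0.6933041, Δφ=-0.1595667, Δλ=-1.8739495 rad; a=sin²(Δφ/2)+cosφ1·cosφ2·sin²(Δλ/2)=0.3348526991; c=2·atan2(√a, √(1-a))=1.234180650; dist=6371·c=7862.965 ≈ 7863.0 km; running total=10118.4 km
Leg 2 bearing: y=sinΔλ·cosφ2=-0.73406582, x=cosφ1·sinφ2-sinφ1·cosφ2·cosΔλ=0.59334042; θ=atan2(y, x)=-51.0516° <0 so +360° → 308.9484° ≈ 308.9°
Leg 3: φ1=0.6933041, φ2=0.2554202, Δφ=-0.4378839, Δλ=3.9454128 rad; a=sin²(Δφ/2)+cosφ1·cosφ2·sin²(Δλ/2)=0.6774853157; c=2·atan2(√a, √(1-a))=1.933678979; dist=6371·c=12319.469 ≈ 12319.5 km; running total=22437.9 km
Leg 3 bearing: y=sinΔλ·cosφ2=-0.69665314, x=cosφ1·sinφ2-sinφ1·cosφ2·cosΔλ=0.62343424; θ=atan2(y, x)=-48.1747° <0 so +360° → 311.8253° ≈ 311.8°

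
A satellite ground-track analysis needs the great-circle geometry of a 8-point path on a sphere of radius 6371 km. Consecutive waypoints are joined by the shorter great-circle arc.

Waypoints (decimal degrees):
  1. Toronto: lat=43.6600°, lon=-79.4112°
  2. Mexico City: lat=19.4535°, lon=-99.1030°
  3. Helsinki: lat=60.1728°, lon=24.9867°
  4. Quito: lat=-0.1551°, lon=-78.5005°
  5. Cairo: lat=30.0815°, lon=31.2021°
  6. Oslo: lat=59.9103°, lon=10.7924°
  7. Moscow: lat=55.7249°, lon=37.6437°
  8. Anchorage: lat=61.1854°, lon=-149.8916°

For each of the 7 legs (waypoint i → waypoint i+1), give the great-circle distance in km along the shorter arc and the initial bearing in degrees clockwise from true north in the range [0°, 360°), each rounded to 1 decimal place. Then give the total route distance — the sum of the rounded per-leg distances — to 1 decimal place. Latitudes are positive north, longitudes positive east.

Leg 1: φ1=0.7620108, φ2=0.3395276, Δφ=-0.4224831, Δλ=-0.3436867 rad; a=sin²(Δφ/2)+cosφ1·cosφ2·sin²(Δλ/2)=0.0639096527; c=2·atan2(√a, √(1-a))=0.511153746; dist=6371·c=3256.561 ≈ 3256.6 km; running total=3256.6 km
Leg 1 bearing: y=sinΔλ·cosφ2=-0.31772414, x=cosφ1·sinφ2-sinφ1·cosφ2·cosΔλ=-0.37195726; θ=atan2(y, x)=-139.4962° <0 so +360° → 220.5038° ≈ 220.5°
Leg 2: φ1=0.3395276, φ2=1.0502135, Δφ=0.7106859, Δλ=2.1657738 rad; a=sin²(Δφ/2)+cosφ1·cosφ2·sin²(Δλ/2)=0.4869707044; c=2·atan2(√a, √(1-a))=1.544734785; dist=6371·c=9841.505 ≈ 9841.5 km; running total=13098.1 km
Leg 2 bearing: y=sinΔλ·cosφ2=0.41191562, x=cosφ1·sinφ2-sinφ1·cosφ2·cosΔλ=0.91084931; θ=atan2(y, x)=24.3340° ≈ 24.3°
Leg 3: φ1=1.0502135, φ2=-0.0027070, Δφ=-1.0529205, Δλ=-1.8061924 rad; a=sin²(Δφ/2)+cosφ1·cosφ2·sin²(Δλ/2)=0.5591761761; c=2·atan2(√a, √(1-a))=1.689426734; dist=6371·c=10763.338 ≈ 10763.3 km; running total=23861.4 km
Leg 3 bearing: y=sinΔλ·cosφ2=-0.97241849, x=cosφ1·sinφ2-sinφ1·cosφ2·cosΔλ=0.20098510; θ=atan2(y, x)=-78.3222° <0 so +360° → 281.6778° ≈ 281.7°
Leg 4: φ1=-0.0027070, φ2=0.5250212, Δφ=0.5277282, Δλ=1.9146716 rad; a=sin²(Δφ/2)+cosφ1·cosφ2·sin²(Δλ/2)=0.6465428732; c=2·atan2(√a, √(1-a))=1.868249052; dist=6371·c=11902.615 ≈ 11902.6 km; running total=35764.0 km
Leg 4 bearing: y=sinΔλ·cosφ2=0.81465375, x=cosφ1·sinφ2-sinφ1·cosφ2·cosΔλ=0.50043982; θ=atan2(y, x)=58.4377° ≈ 58.4°
Leg 5: φ1=0.5250212, φ2=1.0456320, Δφ=0.5206108, Δλ=-0.3562165 rad; a=sin²(Δφ/2)+cosφ1·cosφ2·sin²(Δλ/2)=0.0798594910; c=2·atan2(√a, √(1-a))=0.572994973; dist=6371·c=3650.551 ≈ 3650.6 km; running total=39414.6 km
Leg 5 bearing: y=sinΔλ·cosφ2=-0.17483796, x=cosφ1·sinφ2-sinφ1·cosφ2·cosΔλ=0.51318564; θ=atan2(y, x)=-18.8135° <0 so +360° → 341.1865° ≈ 341.2°
Leg 6: φ1=1.0456320, φ2=0.9725830, Δφ=-0.0730490, Δλ=0.4686436 rad; a=sin²(Δφ/2)+cosφ1·cosφ2·sin²(Δλ/2)=0.0165545075; c=2·atan2(√a, √(1-a))=0.258043975; dist=6371·c=1643.998 ≈ 1644.0 km; running total=41058.6 km
Leg 6 bearing: y=sinΔλ·cosφ2=0.25436931, x=cosφ1·sinφ2-sinφ1·cosφ2·cosΔλ=-0.02044688; θ=atan2(y, x)=94.5957° ≈ 94.6°
Leg 7: φ1=0.9725830, φ2=1.0678867, Δφ=0.0953037, Δλ=-3.2731084 rad; a=sin²(Δφ/2)+cosφ1·cosφ2·sin²(Δλ/2)=0.2725304751; c=2·atan2(√a, √(1-a))=1.098492557; dist=6371·c=6998.496 ≈ 6998.5 km; running total=48057.1 km
Leg 7 bearing: y=sinΔλ·cosφ2=0.06320501, x=cosφ1·sinφ2-sinφ1·cosφ2·cosΔλ=0.88827675; θ=atan2(y, x)=4.0700° ≈ 4.1°

Leg 1: dist=3256.6 km, bearing=220.5°
Leg 2: dist=9841.5 km, bearing=24.3°
Leg 3: dist=10763.3 km, bearing=281.7°
Leg 4: dist=11902.6 km, bearing=58.4°
Leg 5: dist=3650.6 km, bearing=341.2°
Leg 6: dist=1644.0 km, bearing=94.6°
Leg 7: dist=6998.5 km, bearing=4.1°
Total: 48057.1 km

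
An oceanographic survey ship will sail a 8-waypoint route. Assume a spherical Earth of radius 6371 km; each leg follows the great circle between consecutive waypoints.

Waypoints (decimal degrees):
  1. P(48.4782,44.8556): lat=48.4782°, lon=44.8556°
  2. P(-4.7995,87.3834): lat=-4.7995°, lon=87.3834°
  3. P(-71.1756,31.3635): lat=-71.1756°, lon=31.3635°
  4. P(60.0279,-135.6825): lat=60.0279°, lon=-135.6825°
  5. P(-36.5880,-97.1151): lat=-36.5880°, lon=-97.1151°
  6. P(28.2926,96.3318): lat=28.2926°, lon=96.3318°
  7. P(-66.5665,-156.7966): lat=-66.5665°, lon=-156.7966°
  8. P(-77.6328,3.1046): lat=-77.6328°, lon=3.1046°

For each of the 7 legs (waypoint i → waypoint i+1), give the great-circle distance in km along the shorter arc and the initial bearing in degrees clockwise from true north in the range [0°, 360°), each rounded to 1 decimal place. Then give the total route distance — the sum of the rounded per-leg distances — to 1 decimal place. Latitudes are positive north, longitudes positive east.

Leg 1: φ1=0.8461042, φ2=-0.0837671, Δφ=-0.9298713, Δλ=0.7422501 rad; a=sin²(Δφ/2)+cosφ1·cosφ2·sin²(Δλ/2)=0.2879144575; c=2·atan2(√a, √(1-a))=1.132749977; dist=6371·c=7216.750 ≈ 7216.8 km; running total=7216.8 km
Leg 1 bearing: y=sinΔλ·cosφ2=0.67357771, x=cosφ1·sinφ2-sinφ1·cosφ2·cosΔλ=-0.60528668; θ=atan2(y, x)=131.9433° ≈ 131.9°
Leg 2: φ1=-0.0837671, φ2=-1.2422486, Δφ=-1.1584815, Δλ=-0.9777317 rad; a=sin²(Δφ/2)+cosφ1·cosφ2·sin²(Δλ/2)=0.3705486589; c=2·atan2(√a, √(1-a))=1.308910351; dist=6371·c=8339.068 ≈ 8339.1 km; running total=15555.9 km
Leg 2 bearing: y=sinΔλ·cosφ2=-0.26756722, x=cosφ1·sinφ2-sinφ1·cosφ2·cosΔλ=-0.92810408; θ=atan2(y, x)=-163.9180° <0 so +360° → 196.0820° ≈ 196.1°
Leg 3: φ1=-1.2422486, φ2=1.0476845, Δφ=2.2899331, Δλ=-2.9155027 rad; a=sin²(Δφ/2)+cosφ1·cosφ2·sin²(Δλ/2)=0.9885148025; c=2·atan2(√a, √(1-a))=2.926842205; dist=6371·c=18646.912 ≈ 18646.9 km; running total=34202.8 km
Leg 3 bearing: y=sinΔλ·cosφ2=-0.11198981, x=cosφ1·sinφ2-sinφ1·cosφ2·cosΔλ=-0.18130481; θ=atan2(y, x)=-148.2969° <0 so +360° → 211.7031° ≈ 211.7°
Leg 4: φ1=1.0476845, φ2=-0.6385811, Δφ=-1.6862656, Δλ=0.6731281 rad; a=sin²(Δφ/2)+cosφ1·cosφ2·sin²(Δλ/2)=0.6013548575; c=2·atan2(√a, √(1-a))=1.774920624; dist=6371·c=11308.019 ≈ 11308.0 km; running total=45510.8 km
Leg 4 bearing: y=sinΔλ·cosφ2=0.50058221, x=cosφ1·sinφ2-sinφ1·cosφ2·cosΔλ=-0.84162118; θ=atan2(y, x)=149.2565° ≈ 149.3°
Leg 5: φ1=-0.6385811, φ2=0.4937990, Δφ=1.1323801, Δλ=3.3762853 rad; a=sin²(Δφ/2)+cosφ1·cosφ2·sin²(Δλ/2)=0.9850774894; c=2·atan2(√a, √(1-a))=2.896665446; dist=6371·c=18454.656 ≈ 18454.7 km; running total=63965.5 km
Leg 5 bearing: y=sinΔλ·cosφ2=-0.20476405, x=cosφ1·sinφ2-sinφ1·cosφ2·cosΔλ=-0.12988842; θ=atan2(y, x)=-122.3883° <0 so +360° → 237.6117° ≈ 237.6°
Leg 6: φ1=0.4937990, φ2=-1.1618046, Δφ=-1.6556036, Δλ=-4.4179240 rad; a=sin²(Δφ/2)+cosφ1·cosφ2·sin²(Δλ/2)=0.7682565617; c=2·atan2(√a, √(1-a))=2.137096084; dist=6371·c=13615.439 ≈ 13615.4 km; running total=77580.9 km
Leg 6 bearing: y=sinΔλ·cosφ2=0.38056711, x=cosφ1·sinφ2-sinφ1·cosφ2·cosΔλ=-0.75320803; θ=atan2(y, x)=153.1943° ≈ 153.2°
Leg 7: φ1=-1.1618046, φ2=-1.3549480, Δφ=-0.1931434, Δλ=2.7908024 rad; a=sin²(Δφ/2)+cosφ1·cosφ2·sin²(Δλ/2)=0.0918781611; c=2·atan2(√a, √(1-a))=0.615917614; dist=6371·c=3924.011 ≈ 3924.0 km; running total=81504.9 km
Leg 7 bearing: y=sinΔλ·cosφ2=0.07359951, x=cosφ1·sinφ2-sinφ1·cosφ2·cosΔλ=-0.57300032; θ=atan2(y, x)=172.6807° ≈ 172.7°

Leg 1: dist=7216.8 km, bearing=131.9°
Leg 2: dist=8339.1 km, bearing=196.1°
Leg 3: dist=18646.9 km, bearing=211.7°
Leg 4: dist=11308.0 km, bearing=149.3°
Leg 5: dist=18454.7 km, bearing=237.6°
Leg 6: dist=13615.4 km, bearing=153.2°
Leg 7: dist=3924.0 km, bearing=172.7°
Total: 81504.9 km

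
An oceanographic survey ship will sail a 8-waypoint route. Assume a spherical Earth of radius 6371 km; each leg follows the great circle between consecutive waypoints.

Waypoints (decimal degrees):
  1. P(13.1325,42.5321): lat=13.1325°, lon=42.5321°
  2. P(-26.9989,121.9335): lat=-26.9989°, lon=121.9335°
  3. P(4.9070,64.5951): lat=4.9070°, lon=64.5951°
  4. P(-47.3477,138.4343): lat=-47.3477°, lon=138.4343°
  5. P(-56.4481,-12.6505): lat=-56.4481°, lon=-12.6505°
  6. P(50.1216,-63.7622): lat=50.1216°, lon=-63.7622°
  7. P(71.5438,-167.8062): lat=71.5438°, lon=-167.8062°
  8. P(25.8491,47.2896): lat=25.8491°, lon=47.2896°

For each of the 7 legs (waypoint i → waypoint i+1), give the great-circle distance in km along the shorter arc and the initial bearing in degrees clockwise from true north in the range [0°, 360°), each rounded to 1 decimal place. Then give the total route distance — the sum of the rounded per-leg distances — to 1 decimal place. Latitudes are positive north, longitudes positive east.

Leg 1: dist=9647.7 km, bearing=118.7°
Leg 2: dist=7103.0 km, bearing=290.9°
Leg 3: dist=9209.2 km, bearing=139.0°
Leg 4: dist=8165.3 km, bearing=196.2°
Leg 5: dist=12748.5 km, bearing=326.7°
Leg 6: dist=5255.0 km, bearing=335.3°
Leg 7: dist=8851.4 km, bearing=328.3°
Total: 60980.1 km

Leg 1: φ1=0.2292054, φ2=-0.4712197, Δφ=-0.7004251, Δλ=1.3858159 rad; a=sin²(Δφ/2)+cosφ1·cosφ2·sin²(Δλ/2)=0.4717741819; c=2·atan2(√a, √(1-a))=1.514314664; dist=6371·c=9647.699 ≈ 9647.7 km; running total=9647.7 km
Leg 1 bearing: y=sinΔλ·cosφ2=0.87581438, x=cosφ1·sinφ2-sinφ1·cosφ2·cosΔλ=-0.47933536; θ=atan2(y, x)=118.6920° ≈ 118.7°
Leg 2: φ1=-0.4712197, φ2=0.0856433, Δφ=0.5568630, Δλ=-1.0007439 rad; a=sin²(Δφ/2)+cosφ1·cosφ2·sin²(Δλ/2)=0.2798674808; c=2·atan2(√a, √(1-a))=1.114902488; dist=6371·c=7103.044 ≈ 7103.0 km; running total=16750.7 km
Leg 2 bearing: y=sinΔλ·cosφ2=-0.83878708, x=cosφ1·sinφ2-sinφ1·cosφ2·cosΔλ=0.32031693; θ=atan2(y, x)=-69.0991° <0 so +360° → 290.9009° ≈ 290.9°
Leg 3: φ1=0.0856433, φ2=-0.8263733, Δφ=-0.9120166, Δλ=1.2887372 rad; a=sin²(Δφ/2)+cosφ1·cosφ2·sin²(Δλ/2)=0.4375092519; c=2·atan2(√a, √(1-a))=1.445487146; dist=6371·c=9209.199 ≈ 9209.2 km; running total=25959.9 km
Leg 3 bearing: y=sinΔλ·cosφ2=0.65077386, x=cosφ1·sinφ2-sinφ1·cosφ2·cosΔλ=-0.74891455; θ=atan2(y, x)=139.0108° ≈ 139.0°
Leg 4: φ1=-0.8263733, φ2=-0.9852052, Δφ=-0.1588319, Δλ=-2.6369272 rad; a=sin²(Δφ/2)+cosφ1·cosφ2·sin²(Δλ/2)=0.3574271298; c=2·atan2(√a, √(1-a))=1.281637849; dist=6371·c=8165.315 ≈ 8165.3 km; running total=34125.2 km
Leg 4 bearing: y=sinΔλ·cosφ2=-0.26723472, x=cosφ1·sinφ2-sinφ1·cosφ2·cosΔλ=-0.92047679; θ=atan2(y, x)=-163.8108° <0 so +360° → 196.1892° ≈ 196.2°
Leg 5: φ1=-0.9852052, φ2=0.8747869, Δφ=1.8599921, Δλ=-0.8920675 rad; a=sin²(Δφ/2)+cosφ1·cosφ2·sin²(Δλ/2)=0.7085372285; c=2·atan2(√a, √(1-a))=2.001020389; dist=6371·c=12748.501 ≈ 12748.5 km; running total=46873.7 km
Leg 5 bearing: y=sinΔλ·cosφ2=-0.49906087, x=cosφ1·sinφ2-sinφ1·cosφ2·cosΔλ=0.75959670; θ=atan2(y, x)=-33.3052° <0 so +360° → 326.6948° ≈ 326.7°
Leg 6: φ1=0.8747869, φ2=1.2486749, Δφ=0.3738879, Δλ=-1.8159104 rad; a=sin²(Δφ/2)+cosφ1·cosφ2·sin²(Δλ/2)=0.1606600302; c=2·atan2(√a, √(1-a))=0.824832572; dist=6371·c=5255.008 ≈ 5255.0 km; running total=52128.7 km
Leg 6 bearing: y=sinΔλ·cosφ2=-0.30711694, x=cosφ1·sinφ2-sinφ1·cosφ2·cosΔλ=0.66713771; θ=atan2(y, x)=-24.7190° <0 so +360° → 335.2810° ≈ 335.3°
Leg 7: φ1=1.2486749, φ2=0.4511519, Δφ=-0.7975230, Δλ=3.7541299 rad; a=sin²(Δφ/2)+cosφ1·cosφ2·sin²(Δλ/2)=0.4097646777; c=2·atan2(√a, √(1-a))=1.389331395; dist=6371·c=8851.430 ≈ 8851.4 km; running total=60980.1 km
Leg 7 bearing: y=sinΔλ·cosφ2=-0.51741940, x=cosφ1·sinφ2-sinφ1·cosφ2·cosΔλ=0.83648522; θ=atan2(y, x)=-31.7394° <0 so +360° → 328.2606° ≈ 328.3°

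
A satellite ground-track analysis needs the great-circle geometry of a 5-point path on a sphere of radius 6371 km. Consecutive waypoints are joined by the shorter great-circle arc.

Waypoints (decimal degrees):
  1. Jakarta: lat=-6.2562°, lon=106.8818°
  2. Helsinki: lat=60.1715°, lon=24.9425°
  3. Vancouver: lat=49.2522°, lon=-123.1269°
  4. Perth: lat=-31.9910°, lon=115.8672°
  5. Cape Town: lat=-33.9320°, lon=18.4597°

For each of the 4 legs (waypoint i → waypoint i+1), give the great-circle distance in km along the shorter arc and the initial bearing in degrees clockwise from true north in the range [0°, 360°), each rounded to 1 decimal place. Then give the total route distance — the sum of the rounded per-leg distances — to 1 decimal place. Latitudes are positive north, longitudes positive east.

Leg 1: dist=10168.1 km, bearing=330.5°
Leg 2: dist=7512.6 km, bearing=338.1°
Leg 3: dist=14828.6 km, bearing=268.8°
Leg 4: dist=8692.1 km, bearing=237.2°
Total: 41201.4 km

Leg 1: φ1=-0.1091913, φ2=1.0501908, Δφ=1.1593821, Δλ=-1.4301106 rad; a=sin²(Δφ/2)+cosφ1·cosφ2·sin²(Δλ/2)=0.5126027089; c=2·atan2(√a, √(1-a))=1.596004414; dist=6371·c=10168.144 ≈ 10168.1 km; running total=10168.1 km
Leg 1 bearing: y=sinΔλ·cosφ2=-0.49249121, x=cosφ1·sinφ2-sinφ1·cosφ2·cosΔλ=0.86995235; θ=atan2(y, x)=-29.5148° <0 so +360° → 330.4852° ≈ 330.5°
Leg 2: φ1=1.0501908, φ2=0.8596131, Δφ=-0.1905777, Δλ=-2.5842986 rad; a=sin²(Δφ/2)+cosφ1·cosφ2·sin²(Δλ/2)=0.3091612141; c=2·atan2(√a, √(1-a))=1.179185736; dist=6371·c=7512.592 ≈ 7512.6 km; running total=17680.7 km
Leg 2 bearing: y=sinΔλ·cosφ2=-0.34522381, x=cosφ1·sinφ2-sinφ1·cosφ2·cosΔλ=0.85740466; θ=atan2(y, x)=-21.9316° <0 so +360° → 338.0684° ≈ 338.1°
Leg 3: φ1=0.8596131, φ2=-0.5583483, Δφ=-1.4179613, Δλ=4.1712339 rad; a=sin²(Δφ/2)+cosφ1·cosφ2·sin²(Δλ/2)=0.8432676294; c=2·atan2(√a, √(1-a))=2.327509419; dist=6371·c=14828.563 ≈ 14828.6 km; running total=32509.3 km
Leg 3 bearing: y=sinΔλ·cosφ2=-0.72694545, x=cosφ1·sinφ2-sinφ1·cosφ2·cosΔλ=-0.01482046; θ=atan2(y, x)=-91.1679° <0 so +360° → 268.8321° ≈ 268.8°
Leg 4: φ1=-0.5583483, φ2=-0.5922251, Δφ=-0.0338768, Δλ=-1.7000816 rad; a=sin²(Δφ/2)+cosφ1·cosφ2·sin²(Δλ/2)=0.3974965281; c=2·atan2(√a, √(1-a))=1.364325525; dist=6371·c=8692.118 ≈ 8692.1 km; running total=41201.4 km
Leg 4 bearing: y=sinΔλ·cosφ2=-0.82277621, x=cosφ1·sinφ2-sinφ1·cosφ2·cosΔλ=-0.53010513; θ=atan2(y, x)=-122.7932° <0 so +360° → 237.2068° ≈ 237.2°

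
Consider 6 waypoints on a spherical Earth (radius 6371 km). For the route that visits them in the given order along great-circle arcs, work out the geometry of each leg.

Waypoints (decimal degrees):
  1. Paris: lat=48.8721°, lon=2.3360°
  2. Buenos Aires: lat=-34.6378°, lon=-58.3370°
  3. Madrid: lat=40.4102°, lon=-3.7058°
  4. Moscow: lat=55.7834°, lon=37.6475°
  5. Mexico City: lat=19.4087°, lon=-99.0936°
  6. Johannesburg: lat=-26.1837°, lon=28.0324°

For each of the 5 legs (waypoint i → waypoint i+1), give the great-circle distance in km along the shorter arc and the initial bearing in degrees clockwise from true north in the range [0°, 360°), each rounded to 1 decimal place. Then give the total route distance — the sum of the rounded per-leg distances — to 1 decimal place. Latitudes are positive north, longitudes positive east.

Leg 1: φ1=0.8529791, φ2=-0.6045437, Δφ=-1.4575227, Δλ=-1.0589436 rad; a=sin²(Δφ/2)+cosφ1·cosφ2·sin²(Δλ/2)=0.5815372051; c=2·atan2(√a, √(1-a))=1.734602306; dist=6371·c=11051.151 ≈ 11051.2 km; running total=11051.2 km
Leg 1 bearing: y=sinΔλ·cosφ2=-0.71731526, x=cosφ1·sinφ2-sinφ1·cosφ2·cosΔλ=-0.67739616; θ=atan2(y, x)=-133.3605° <0 so +360° → 226.6395° ≈ 226.6°
Leg 2: φ1=-0.6045437, φ2=0.7052910, Δφ=1.3098347, Δλ=0.9534943 rad; a=sin²(Δφ/2)+cosφ1·cosφ2·sin²(Δλ/2)=0.5029179503; c=2·atan2(√a, √(1-a))=1.576632261; dist=6371·c=10044.724 ≈ 10044.7 km; running total=21095.9 km
Leg 2 bearing: y=sinΔλ·cosφ2=0.62089708, x=cosφ1·sinφ2-sinφ1·cosφ2·cosΔλ=0.78387037; θ=atan2(y, x)=38.3824° ≈ 38.4°
Leg 3: φ1=0.7052910, φ2=0.9736040, Δφ=0.2683130, Δλ=0.7217512 rad; a=sin²(Δφ/2)+cosφ1·cosφ2·sin²(Δλ/2)=0.0712718257; c=2·atan2(√a, √(1-a))=0.540490589; dist=6371·c=3443.466 ≈ 3443.5 km; running total=24539.4 km
Leg 3 bearing: y=sinΔλ·cosφ2=0.37152694, x=cosφ1·sinφ2-sinφ1·cosφ2·cosΔλ=0.35600049; θ=atan2(y, x)=46.2226° ≈ 46.2°
Leg 4: φ1=0.9736040, φ2=0.3387457, Δφ=-0.6348583, Δλ=-2.3865824 rad; a=sin²(Δφ/2)+cosφ1·cosφ2·sin²(Δλ/2)=0.5557297123; c=2·atan2(√a, √(1-a))=1.682487832; dist=6371·c=10719.130 ≈ 10719.1 km; running total=35258.5 km
Leg 4 bearing: y=sinΔλ·cosφ2=-0.64635226, x=cosφ1·sinφ2-sinφ1·cosφ2·cosΔλ=0.75485466; θ=atan2(y, x)=-40.5721° <0 so +360° → 319.4279° ≈ 319.4°
Leg 5: φ1=0.3387457, φ2=-0.4569918, Δφ=-0.7957375, Δλ=2.2187673 rad; a=sin²(Δφ/2)+cosφ1·cosφ2·sin²(Δλ/2)=0.8287417619; c=2·atan2(√a, √(1-a))=2.288270346; dist=6371·c=14578.570 ≈ 14578.6 km; running total=49837.1 km
Leg 5 bearing: y=sinΔλ·cosφ2=0.71549329, x=cosφ1·sinφ2-sinφ1·cosφ2·cosΔλ=-0.23618798; θ=atan2(y, x)=108.2683° ≈ 108.3°

Leg 1: dist=11051.2 km, bearing=226.6°
Leg 2: dist=10044.7 km, bearing=38.4°
Leg 3: dist=3443.5 km, bearing=46.2°
Leg 4: dist=10719.1 km, bearing=319.4°
Leg 5: dist=14578.6 km, bearing=108.3°
Total: 49837.1 km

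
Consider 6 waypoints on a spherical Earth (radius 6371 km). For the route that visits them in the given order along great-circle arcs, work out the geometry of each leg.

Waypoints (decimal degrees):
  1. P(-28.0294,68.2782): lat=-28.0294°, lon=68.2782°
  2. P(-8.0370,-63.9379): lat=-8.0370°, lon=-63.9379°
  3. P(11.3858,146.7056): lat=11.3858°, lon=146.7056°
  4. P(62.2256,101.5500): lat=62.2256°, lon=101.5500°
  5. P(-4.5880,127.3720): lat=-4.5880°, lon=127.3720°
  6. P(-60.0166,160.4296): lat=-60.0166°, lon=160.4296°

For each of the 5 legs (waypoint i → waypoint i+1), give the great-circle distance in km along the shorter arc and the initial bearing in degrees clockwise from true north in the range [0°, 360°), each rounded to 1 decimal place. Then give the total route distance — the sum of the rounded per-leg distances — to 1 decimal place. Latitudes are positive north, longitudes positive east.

Leg 1: dist=13503.4 km, bearing=239.3°
Leg 2: dist=16637.6 km, bearing=278.8°
Leg 3: dist=6695.1 km, bearing=337.6°
Leg 4: dist=7747.5 km, bearing=152.4°
Leg 5: dist=6768.4 km, bearing=161.8°
Total: 51352.0 km

Leg 1: φ1=-0.4892053, φ2=-0.1402721, Δφ=0.3489332, Δλ=-2.3076063 rad; a=sin²(Δφ/2)+cosφ1·cosφ2·sin²(Δλ/2)=0.7607944801; c=2·atan2(√a, √(1-a))=2.119508580; dist=6371·c=13503.389 ≈ 13503.4 km; running total=13503.4 km
Leg 1 bearing: y=sinΔλ·cosφ2=-0.73334148, x=cosφ1·sinφ2-sinφ1·cosφ2·cosΔλ=-0.43606792; θ=atan2(y, x)=-120.7370° <0 so +360° → 239.2630° ≈ 239.3°
Leg 2: φ1=-0.1402721, φ2=0.1987197, Δφ=0.3389918, Δλ=3.6764226 rad; a=sin²(Δφ/2)+cosφ1·cosφ2·sin²(Δλ/2)=0.9313702599; c=2·atan2(√a, √(1-a))=2.611461024; dist=6371·c=16637.618 ≈ 16637.6 km; running total=30141.0 km
Leg 2 bearing: y=sinΔλ·cosφ2=-0.49966403, x=cosφ1·sinφ2-sinφ1·cosφ2·cosΔλ=0.07755417; θ=atan2(y, x)=-81.1774° <0 so +360° → 278.8226° ≈ 278.8°
Leg 3: φ1=0.1987197, φ2=1.0860416, Δφ=0.8873219, Δλ=-0.7881139 rad; a=sin²(Δφ/2)+cosφ1·cosφ2·sin²(Δλ/2)=0.2515936375; c=2·atan2(√a, √(1-a))=1.050874006; dist=6371·c=6695.118 ≈ 6695.1 km; running total=36836.1 km
Leg 3 bearing: y=sinΔλ·cosφ2=-0.33039928, x=cosφ1·sinφ2-sinφ1·cosφ2·cosΔλ=0.80250447; θ=atan2(y, x)=-22.3775° <0 so +360° → 337.6225° ≈ 337.6°
Leg 4: φ1=1.0860416, φ2=-0.0800757, Δφ=-1.1661173, Δλ=0.4506789 rad; a=sin²(Δφ/2)+cosφ1·cosφ2·sin²(Δλ/2)=0.3263278378; c=2·atan2(√a, √(1-a))=1.216058717; dist=6371·c=7747.510 ≈ 7747.5 km; running total=44583.6 km
Leg 4 bearing: y=sinΔλ·cosφ2=0.43418103, x=cosφ1·sinφ2-sinφ1·cosφ2·cosΔλ=-0.83116711; θ=atan2(y, x)=152.4186° ≈ 152.4°
Leg 5: φ1=-0.0800757, φ2=-1.0474873, Δφ=-0.9674116, Δλ=0.5769640 rad; a=sin²(Δφ/2)+cosφ1·cosφ2·sin²(Δλ/2)=0.2566030269; c=2·atan2(√a, √(1-a))=1.062380626; dist=6371·c=6768.427 ≈ 6768.4 km; running total=51352.0 km
Leg 5 bearing: y=sinΔλ·cosφ2=0.27260406, x=cosφ1·sinφ2-sinφ1·cosφ2·cosΔλ=-0.82989076; θ=atan2(y, x)=161.8156° ≈ 161.8°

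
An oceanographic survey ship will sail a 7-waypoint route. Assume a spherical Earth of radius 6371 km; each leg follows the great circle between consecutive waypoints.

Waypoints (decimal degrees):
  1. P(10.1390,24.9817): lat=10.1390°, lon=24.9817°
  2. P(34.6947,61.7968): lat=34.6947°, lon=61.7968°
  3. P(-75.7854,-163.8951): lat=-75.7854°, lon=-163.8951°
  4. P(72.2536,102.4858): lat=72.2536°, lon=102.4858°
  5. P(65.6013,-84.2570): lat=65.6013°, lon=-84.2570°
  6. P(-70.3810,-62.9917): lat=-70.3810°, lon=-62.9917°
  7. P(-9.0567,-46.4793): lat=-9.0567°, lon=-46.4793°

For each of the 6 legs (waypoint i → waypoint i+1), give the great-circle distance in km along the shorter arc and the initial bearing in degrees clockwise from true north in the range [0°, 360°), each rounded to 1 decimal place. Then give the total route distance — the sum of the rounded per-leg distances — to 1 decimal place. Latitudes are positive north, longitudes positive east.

Leg 1: dist=4622.3 km, bearing=47.9°
Leg 2: dist=14883.7 km, bearing=165.9°
Leg 3: dist=17582.4 km, bearing=305.3°
Leg 4: dist=4678.0 km, bearing=4.2°
Leg 5: dist=15207.7 km, bearing=169.8°
Leg 6: dist=6917.8 km, bearing=18.5°
Total: 63891.9 km

Leg 1: φ1=0.1769589, φ2=0.6055367, Δφ=0.4285778, Δλ=0.6425447 rad; a=sin²(Δφ/2)+cosφ1·cosφ2·sin²(Δλ/2)=0.1259247719; c=2·atan2(√a, √(1-a))=0.725526080; dist=6371·c=4622.327 ≈ 4622.3 km; running total=4622.3 km
Leg 1 bearing: y=sinΔλ·cosφ2=0.49268871, x=cosφ1·sinφ2-sinφ1·cosφ2·cosΔλ=0.44444204; θ=atan2(y, x)=47.9472° ≈ 47.9°
Leg 2: φ1=0.6055367, φ2=-1.3227048, Δφ=-1.9282415, Δλ=-3.9390668 rad; a=sin²(Δφ/2)+cosφ1·cosφ2·sin²(Δλ/2)=0.8464011794; c=2·atan2(√a, √(1-a))=2.336164241; dist=6371·c=14883.702 ≈ 14883.7 km; running total=19506.0 km
Leg 2 bearing: y=sinΔλ·cosφ2=0.17571726, x=cosφ1·sinφ2-sinφ1·cosφ2·cosΔλ=-0.69939140; θ=atan2(y, x)=165.8967° ≈ 165.9°
Leg 3: φ1=-1.3227048, φ2=1.2610632, Δφ=2.5837680, Δλ=4.6492238 rad; a=sin²(Δφ/2)+cosφ1·cosφ2·sin²(Δλ/2)=0.9639896041; c=2·atan2(√a, √(1-a))=2.759748999; dist=6371·c=17582.361 ≈ 17582.4 km; running total=37088.4 km
Leg 3 bearing: y=sinΔλ·cosφ2=-0.30419660, x=cosφ1·sinφ2-sinφ1·cosφ2·cosΔλ=0.21521854; θ=atan2(y, x)=-54.7207° <0 so +360° → 305.2793° ≈ 305.3°
Leg 4: φ1=1.2610632, φ2=1.1449587, Δφ=-0.1161045, Δλ=-3.2592767 rad; a=sin²(Δφ/2)+cosφ1·cosφ2·sin²(Δλ/2)=0.1288406102; c=2·atan2(√a, √(1-a))=0.734271947; dist=6371·c=4678.047 ≈ 4678.0 km; running total=41766.4 km
Leg 4 bearing: y=sinΔλ·cosφ2=0.04850124, x=cosφ1·sinφ2-sinφ1·cosφ2·cosΔλ=0.66828920; θ=atan2(y, x)=4.1510° ≈ 4.2°
Leg 5: φ1=1.1449587, φ2=-1.2283802, Δφ=-2.3733389, Δλ=0.3711495 rad; a=sin²(Δφ/2)+cosφ1·cosφ2·sin²(Δλ/2)=0.8642845071; c=2·atan2(√a, √(1-a))=2.387026835; dist=6371·c=15207.748 ≈ 15207.7 km; running total=56974.1 km
Leg 5 bearing: y=sinΔλ·cosφ2=0.12177719, x=cosφ1·sinφ2-sinφ1·cosφ2·cosΔλ=-0.67406046; θ=atan2(y, x)=169.7593° ≈ 169.8°
Leg 6: φ1=-1.2283802, φ2=-0.1580692, Δφ=1.0703109, Δλ=0.2881957 rad; a=sin²(Δφ/2)+cosφ1·cosφ2·sin²(Δλ/2)=0.2669117075; c=2·atan2(√a, √(1-a))=1.085832243; dist=6371·c=6917.837 ≈ 6917.8 km; running total=63891.9 km
Leg 6 bearing: y=sinΔλ·cosφ2=0.28067945, x=cosφ1·sinφ2-sinφ1·cosφ2·cosΔλ=0.83898655; θ=atan2(y, x)=18.4975° ≈ 18.5°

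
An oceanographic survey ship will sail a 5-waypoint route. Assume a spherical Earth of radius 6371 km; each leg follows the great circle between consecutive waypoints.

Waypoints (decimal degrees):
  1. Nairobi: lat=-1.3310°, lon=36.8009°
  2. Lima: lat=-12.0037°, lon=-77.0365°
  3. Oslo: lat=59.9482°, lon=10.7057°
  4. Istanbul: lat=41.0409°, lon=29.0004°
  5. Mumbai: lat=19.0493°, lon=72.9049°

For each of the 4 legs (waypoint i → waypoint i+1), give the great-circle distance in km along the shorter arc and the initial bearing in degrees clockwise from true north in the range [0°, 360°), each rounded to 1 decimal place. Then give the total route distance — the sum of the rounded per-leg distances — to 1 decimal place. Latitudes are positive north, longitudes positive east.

Leg 1: φ1=-0.0232303, φ2=-0.2095041, Δφ=-0.1862738, Δλ=-1.9868374 rad; a=sin²(Δφ/2)+cosφ1·cosφ2·sin²(Δλ/2)=0.6951839976; c=2·atan2(√a, √(1-a))=1.971827594; dist=6371·c=12562.514 ≈ 12562.5 km; running total=12562.5 km
Leg 1 bearing: y=sinΔλ·cosφ2=-0.89469547, x=cosφ1·sinφ2-sinφ1·cosφ2·cosΔλ=-0.21710100; θ=atan2(y, x)=-103.6394° <0 so +360° → 256.3606° ≈ 256.4°
Leg 2: φ1=-0.2095041, φ2=1.0462935, Δφ=1.2557976, Δλ=1.5313903 rad; a=sin²(Δφ/2)+cosφ1·cosφ2·sin²(Δλ/2)=0.5803600239; c=2·atan2(√a, √(1-a))=1.732216468; dist=6371·c=11035.951 ≈ 11036.0 km; running total=23598.5 km
Leg 2 bearing: y=sinΔλ·cosφ2=0.50039399, x=cosφ1·sinφ2-sinφ1·cosφ2·cosΔλ=0.85074963; θ=atan2(y, x)=30.4632° ≈ 30.5°
Leg 3: φ1=1.0462935, φ2=0.7162988, Δφ=-0.3299946, Δλ=0.3193028 rad; a=sin²(Δφ/2)+cosφ1·cosφ2·sin²(Δλ/2)=0.0365237495; c=2·atan2(√a, √(1-a))=0.384589555; dist=6371·c=2450.220 ≈ 2450.2 km; running total=26048.7 km
Leg 3 bearing: y=sinΔλ·cosφ2=0.23675976, x=cosφ1·sinφ2-sinφ1·cosφ2·cosΔλ=-0.29103930; θ=atan2(y, x)=140.8717° ≈ 140.9°
Leg 4: φ1=0.7162988, φ2=0.3324730, Δφ=-0.3838258, Δλ=0.7662781 rad; a=sin²(Δφ/2)+cosφ1·cosφ2·sin²(Δλ/2)=0.1360148116; c=2·atan2(√a, √(1-a))=0.755439371; dist=6371·c=4812.904 ≈ 4812.9 km; running total=30861.6 km
Leg 4 bearing: y=sinΔλ·cosφ2=0.65548331, x=cosφ1·sinφ2-sinφ1·cosφ2·cosΔλ=-0.20099940; θ=atan2(y, x)=107.0478° ≈ 107.0°

Leg 1: dist=12562.5 km, bearing=256.4°
Leg 2: dist=11036.0 km, bearing=30.5°
Leg 3: dist=2450.2 km, bearing=140.9°
Leg 4: dist=4812.9 km, bearing=107.0°
Total: 30861.6 km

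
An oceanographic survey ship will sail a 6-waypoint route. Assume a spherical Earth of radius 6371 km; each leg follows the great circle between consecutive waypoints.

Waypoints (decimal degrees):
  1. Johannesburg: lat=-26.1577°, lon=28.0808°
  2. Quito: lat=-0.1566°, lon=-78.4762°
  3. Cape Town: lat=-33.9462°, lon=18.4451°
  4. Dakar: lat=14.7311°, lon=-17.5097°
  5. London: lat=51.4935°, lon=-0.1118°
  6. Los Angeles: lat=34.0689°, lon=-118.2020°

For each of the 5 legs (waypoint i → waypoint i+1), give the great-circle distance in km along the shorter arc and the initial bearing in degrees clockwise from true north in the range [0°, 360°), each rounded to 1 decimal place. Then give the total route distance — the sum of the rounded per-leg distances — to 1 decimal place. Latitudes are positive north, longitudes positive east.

Leg 1: φ1=-0.4565380, φ2=-0.0027332, Δφ=0.4538048, Δλ=-1.8597705 rad; a=sin²(Δφ/2)+cosφ1·cosφ2·sin²(Δλ/2)=0.6272889215; c=2·atan2(√a, √(1-a))=1.828207465; dist=6371·c=11647.510 ≈ 11647.5 km; running total=11647.5 km
Leg 1 bearing: y=sinΔλ·cosφ2=-0.95853313, x=cosφ1·sinφ2-sinφ1·cosφ2·cosΔλ=-0.12807950; θ=atan2(y, x)=-97.6108° <0 so +360° → 262.3892° ≈ 262.4°
Leg 2: φ1=-0.0027332, φ2=-0.5924730, Δφ=-0.5897398, Δλ=1.6915958 rad; a=sin²(Δφ/2)+cosφ1·cosφ2·sin²(Δλ/2)=0.5492202613; c=2·atan2(√a, √(1-a))=1.669396537; dist=6371·c=10635.725 ≈ 10635.7 km; running total=22283.2 km
Leg 2 bearing: y=sinΔλ·cosφ2=0.82351694, x=cosφ1·sinφ2-sinφ1·cosφ2·cosΔλ=-0.55868534; θ=atan2(y, x)=124.1535° ≈ 124.2°
Leg 3: φ1=-0.5924730, φ2=0.2571062, Δφ=0.8495792, Δλ=-0.6275296 rad; a=sin²(Δφ/2)+cosφ1·cosφ2·sin²(Δλ/2)=0.2462767645; c=2·atan2(√a, √(1-a))=1.038577551; dist=6371·c=6616.778 ≈ 6616.8 km; running total=28900.0 km
Leg 3 bearing: y=sinΔλ·cosφ2=-0.56784725, x=cosφ1·sinφ2-sinφ1·cosφ2·cosΔλ=0.64811078; θ=atan2(y, x)=-41.2235° <0 so +360° → 318.7765° ≈ 318.8°
Leg 4: φ1=0.2571062, φ2=0.8987311, Δφ=0.6416249, Δλ=0.3036506 rad; a=sin²(Δφ/2)+cosφ1·cosφ2·sin²(Δλ/2)=0.1132113752; c=2·atan2(√a, √(1-a))=0.686329460; dist=6371·c=4372.605 ≈ 4372.6 km; running total=33272.6 km
Leg 4 bearing: y=sinΔλ·cosφ2=0.18616204, x=cosφ1·sinφ2-sinφ1·cosφ2·cosΔλ=0.60574081; θ=atan2(y, x)=17.0837° ≈ 17.1°
Leg 5: φ1=0.8987311, φ2=0.5946145, Δφ=-0.3041166, Δλ=-2.0610628 rad; a=sin²(Δφ/2)+cosφ1·cosφ2·sin²(Δλ/2)=0.4022369013; c=2·atan2(√a, √(1-a))=1.374002352; dist=6371·c=8753.769 ≈ 8753.8 km; running total=42026.4 km
Leg 5 bearing: y=sinΔλ·cosφ2=-0.73078933, x=cosφ1·sinφ2-sinφ1·cosφ2·cosΔλ=0.65400035; θ=atan2(y, x)=-48.1739° <0 so +360° → 311.8261° ≈ 311.8°

Leg 1: dist=11647.5 km, bearing=262.4°
Leg 2: dist=10635.7 km, bearing=124.2°
Leg 3: dist=6616.8 km, bearing=318.8°
Leg 4: dist=4372.6 km, bearing=17.1°
Leg 5: dist=8753.8 km, bearing=311.8°
Total: 42026.4 km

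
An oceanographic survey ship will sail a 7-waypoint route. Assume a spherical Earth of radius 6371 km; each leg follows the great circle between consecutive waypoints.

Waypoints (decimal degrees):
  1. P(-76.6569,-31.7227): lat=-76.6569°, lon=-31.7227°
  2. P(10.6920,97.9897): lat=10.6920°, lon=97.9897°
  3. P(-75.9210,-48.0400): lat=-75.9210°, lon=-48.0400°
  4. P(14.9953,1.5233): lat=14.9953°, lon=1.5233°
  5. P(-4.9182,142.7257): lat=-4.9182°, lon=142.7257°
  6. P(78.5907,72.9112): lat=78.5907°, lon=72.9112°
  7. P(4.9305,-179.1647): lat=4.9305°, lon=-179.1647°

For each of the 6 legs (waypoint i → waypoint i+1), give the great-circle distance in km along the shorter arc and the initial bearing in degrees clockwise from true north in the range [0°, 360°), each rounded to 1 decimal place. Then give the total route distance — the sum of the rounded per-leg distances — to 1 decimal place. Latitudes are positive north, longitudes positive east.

Leg 1: φ1=-1.3379153, φ2=0.1866106, Δφ=1.5245259, Δλ=2.2639085 rad; a=sin²(Δφ/2)+cosφ1·cosφ2·sin²(Δλ/2)=0.6627077603; c=2·atan2(√a, √(1-a))=1.902247460; dist=6371·c=12119.219 ≈ 12119.2 km; running total=12119.2 km
Leg 1 bearing: y=sinΔλ·cosφ2=0.75590593, x=cosφ1·sinφ2-sinφ1·cosφ2·cosΔλ=-0.56807655; θ=atan2(y, x)=126.9255° ≈ 126.9°
Leg 2: φ1=0.1866106, φ2=-1.3250714, Δφ=-1.5116820, Δλ=-2.5486991 rad; a=sin²(Δφ/2)+cosφ1·cosφ2·sin²(Δλ/2)=0.6890978052; c=2·atan2(√a, √(1-a))=1.958642683; dist=6371·c=12478.513 ≈ 12478.5 km; running total=24597.7 km
Leg 2 bearing: y=sinΔλ·cosφ2=-0.13592444, x=cosφ1·sinφ2-sinφ1·cosφ2·cosΔλ=-0.91569243; θ=atan2(y, x)=-171.5567° <0 so +360° → 188.4433° ≈ 188.4°
Leg 3: φ1=-1.3250714, φ2=0.2617174, Δφ=1.5867888, Δλ=0.8650428 rad; a=sin²(Δφ/2)+cosφ1·cosφ2·sin²(Δλ/2)=0.5492802476; c=2·atan2(√a, √(1-a))=1.669517096; dist=6371·c=10636.493 ≈ 10636.5 km; running total=35234.2 km
Leg 3 bearing: y=sinΔλ·cosφ2=0.73520453, x=cosφ1·sinφ2-sinφ1·cosφ2·cosΔλ=0.67064158; θ=atan2(y, x)=47.6294° ≈ 47.6°
Leg 4: φ1=0.2617174, φ2=-0.0858388, Δφ=-0.3475561, Δλ=2.4644468 rad; a=sin²(Δφ/2)+cosφ1·cosφ2·sin²(Δλ/2)=0.8861176974; c=2·atan2(√a, √(1-a))=2.453148436; dist=6371·c=15629.009 ≈ 15629.0 km; running total=50863.2 km
Leg 4 bearing: y=sinΔλ·cosφ2=0.62426420, x=cosφ1·sinφ2-sinφ1·cosφ2·cosΔλ=0.11809615; θ=atan2(y, x)=79.2876° ≈ 79.3°
Leg 5: φ1=-0.0858388, φ2=1.3716665, Δφ=1.4575053, Δλ=-1.2184929 rad; a=sin²(Δφ/2)+cosφ1·cosφ2·sin²(Δλ/2)=0.5080159391; c=2·atan2(√a, √(1-a))=1.586828892; dist=6371·c=10109.687 ≈ 10109.7 km; running total=60972.9 km
Leg 5 bearing: y=sinΔλ·cosφ2=-0.18566664, x=cosφ1·sinφ2-sinφ1·cosφ2·cosΔλ=0.98248200; θ=atan2(y, x)=-10.7014° <0 so +360° → 349.2986° ≈ 349.3°
Leg 6: φ1=1.3716665, φ2=0.0860535, Δφ=-1.2856130, Δλ=-4.3995544 rad; a=sin²(Δφ/2)+cosφ1·cosφ2·sin²(Δλ/2)=0.4882026013; c=2·atan2(√a, √(1-a))=1.547199340; dist=6371·c=9857.207 ≈ 9857.2 km; running total=70830.1 km
Leg 6 bearing: y=sinΔλ·cosφ2=0.94794432, x=cosφ1·sinφ2-sinφ1·cosφ2·cosΔλ=0.31756079; θ=atan2(y, x)=71.4792° ≈ 71.5°

Leg 1: dist=12119.2 km, bearing=126.9°
Leg 2: dist=12478.5 km, bearing=188.4°
Leg 3: dist=10636.5 km, bearing=47.6°
Leg 4: dist=15629.0 km, bearing=79.3°
Leg 5: dist=10109.7 km, bearing=349.3°
Leg 6: dist=9857.2 km, bearing=71.5°
Total: 70830.1 km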